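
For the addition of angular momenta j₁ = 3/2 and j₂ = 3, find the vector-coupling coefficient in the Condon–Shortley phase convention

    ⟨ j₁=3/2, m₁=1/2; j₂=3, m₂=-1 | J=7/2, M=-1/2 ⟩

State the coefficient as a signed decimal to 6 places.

triangle: 1!×2!×5!/9! = 240/362880
(j±m)!: 2!×1!×2!×4!×3!×4! = 13824
prefactor² = (2J+1)×Δ×N² = 512/7
  k=0: +1/(0!×1!×1!×2!×1!×3!) = 1/12
  k=1: −1/(1!×0!×0!×1!×2!×4!) = -1/48
Σ = 1/16  ⇒  CG² = 512/7×1/16² = 2/7
CG = +√(2/7) = +0.534522

+√(2/7) = +0.534522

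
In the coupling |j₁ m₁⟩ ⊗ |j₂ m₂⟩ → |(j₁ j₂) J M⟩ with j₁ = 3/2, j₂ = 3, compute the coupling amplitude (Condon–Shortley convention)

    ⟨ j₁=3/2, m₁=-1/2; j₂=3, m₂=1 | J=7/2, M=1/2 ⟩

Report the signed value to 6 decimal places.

√[8·1!2!5!/9! · 1!2!4!2!4!3!] = √(512/7)
  +(−1)^0/∏(0,1,2,4,0,1)! = 1/48  (running 1/48)
  +(−1)^1/∏(1,0,1,3,1,2)! = -1/12  (running -1/16)
⟨..|..⟩ = √(512/7)·(-1/16) = -0.534522

-0.534522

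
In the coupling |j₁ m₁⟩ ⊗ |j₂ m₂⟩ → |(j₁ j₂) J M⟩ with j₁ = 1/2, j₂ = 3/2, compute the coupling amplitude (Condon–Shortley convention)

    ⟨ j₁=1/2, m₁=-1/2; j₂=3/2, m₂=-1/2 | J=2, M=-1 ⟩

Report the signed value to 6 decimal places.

j₁+j₂−J=0  J+j₁−j₂=1  J−j₁+j₂=3  j₁+j₂+J+1=5
(j₁±m₁, j₂±m₂, J±M) = (0,1,1,2,1,3)
P² = 3
sum k=0..0:
  [0] +1/2 = 1/2
S = 1/2
C² = P²·S² = 3/4 ; C = +0.866025

+√(3/4) = +0.866025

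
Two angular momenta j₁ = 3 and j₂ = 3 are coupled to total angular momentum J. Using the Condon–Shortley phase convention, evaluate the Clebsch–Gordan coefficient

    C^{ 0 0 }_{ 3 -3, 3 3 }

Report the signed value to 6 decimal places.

+0.377964  (= +√(1/7))

j₁+j₂−J=6  J+j₁−j₂=0  J−j₁+j₂=0  j₁+j₂+J+1=7
(j₁±m₁, j₂±m₂, J±M) = (0,6,6,0,0,0)
P² = 518400/7
sum k=6..6:
  [6] +1/720 = 1/720
S = 1/720
C² = P²·S² = 1/7 ; C = +0.377964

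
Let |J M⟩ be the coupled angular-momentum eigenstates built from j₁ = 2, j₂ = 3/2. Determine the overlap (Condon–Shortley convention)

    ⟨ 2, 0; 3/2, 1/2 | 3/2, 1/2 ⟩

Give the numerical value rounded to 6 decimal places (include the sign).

j₁+j₂−J=2  J+j₁−j₂=2  J−j₁+j₂=1  j₁+j₂+J+1=6
(j₁±m₁, j₂±m₂, J±M) = (2,2,2,1,2,1)
P² = 16/45
sum k=1..2:
  [1] −1/1 = -1
  [2] +1/4 = 1/4
S = -3/4
C² = P²·S² = 1/5 ; C = -0.447214

-0.447214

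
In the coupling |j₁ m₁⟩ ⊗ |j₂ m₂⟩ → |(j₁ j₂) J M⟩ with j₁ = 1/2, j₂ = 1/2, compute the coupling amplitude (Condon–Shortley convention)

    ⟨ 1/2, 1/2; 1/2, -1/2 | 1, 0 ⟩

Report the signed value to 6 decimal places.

triangle: 0!*1!*1!/3! = 1/6
(j±m)!: 1!*0!*0!*1!*1!*1! = 1
prefactor² = (2J+1)*Δ*N² = 1/2
  k=0: +1/(0!*0!*0!*0!*1!*1!) = 1
Σ = 1  ⇒  CG² = 1/2*1² = 1/2
CG = +√(1/2) = +0.707107

+0.707107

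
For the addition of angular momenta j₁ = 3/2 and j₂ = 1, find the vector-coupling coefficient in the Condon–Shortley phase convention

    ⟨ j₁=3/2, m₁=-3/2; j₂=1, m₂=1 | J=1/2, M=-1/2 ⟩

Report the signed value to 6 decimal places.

+√(1/2) = +0.707107

j₁+j₂−J=2  J+j₁−j₂=1  J−j₁+j₂=0  j₁+j₂+J+1=4
(j₁±m₁, j₂±m₂, J±M) = (0,3,2,0,0,1)
P² = 2
sum k=2..2:
  [2] +1/2 = 1/2
S = 1/2
C² = P²·S² = 1/2 ; C = +0.707107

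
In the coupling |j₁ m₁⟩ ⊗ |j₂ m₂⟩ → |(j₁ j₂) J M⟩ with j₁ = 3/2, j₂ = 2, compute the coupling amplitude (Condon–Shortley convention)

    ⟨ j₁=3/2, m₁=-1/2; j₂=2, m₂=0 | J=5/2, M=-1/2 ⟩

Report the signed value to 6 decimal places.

triangle: 1!*2!*3!/7! = 12/5040
(j±m)!: 1!*2!*2!*2!*2!*3! = 96
prefactor² = (2J+1)*Δ*N² = 48/35
  k=0: +1/(0!*1!*2!*2!*0!*1!) = 1/4
  k=1: −1/(1!*0!*1!*1!*1!*2!) = -1/2
Σ = -1/4  ⇒  CG² = 48/35*(-1/4)² = 3/35
CG = −√(3/35) = -0.292770

−√(3/35) ≈ -0.292770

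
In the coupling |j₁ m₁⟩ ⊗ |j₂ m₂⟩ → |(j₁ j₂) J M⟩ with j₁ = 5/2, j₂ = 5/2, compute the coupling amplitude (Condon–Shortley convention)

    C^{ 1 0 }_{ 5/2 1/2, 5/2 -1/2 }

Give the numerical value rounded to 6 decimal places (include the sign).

+√(1/70) ≈ +0.119523

triangle: 4!×1!×1!/7! = 24/5040
(j±m)!: 3!×2!×2!×3!×1!×1! = 144
prefactor² = (2J+1)×Δ×N² = 72/35
  k=1: −1/(1!×3!×1!×1!×0!×0!) = -1/6
  k=2: +1/(2!×2!×0!×0!×1!×1!) = 1/4
Σ = 1/12  ⇒  CG² = 72/35×1/12² = 1/70
CG = +√(1/70) = +0.119523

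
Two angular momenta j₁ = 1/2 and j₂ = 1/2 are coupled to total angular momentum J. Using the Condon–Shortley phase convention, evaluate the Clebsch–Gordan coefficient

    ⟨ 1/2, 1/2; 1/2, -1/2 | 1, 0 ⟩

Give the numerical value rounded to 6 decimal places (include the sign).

+√(1/2) ≈ +0.707107

j₁+j₂−J=0  J+j₁−j₂=1  J−j₁+j₂=1  j₁+j₂+J+1=3
(j₁±m₁, j₂±m₂, J±M) = (1,0,0,1,1,1)
P² = 1/2
sum k=0..0:
  [0] +1/1 = 1
S = 1
C² = P²·S² = 1/2 ; C = +0.707107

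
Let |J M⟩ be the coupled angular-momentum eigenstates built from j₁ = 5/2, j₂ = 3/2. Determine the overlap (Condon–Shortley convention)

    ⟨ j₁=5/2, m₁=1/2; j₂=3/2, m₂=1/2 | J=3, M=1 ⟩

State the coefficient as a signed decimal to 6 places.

−√(1/60) = -0.129099

triangle: 1!×4!×2!/8! = 48/40320
(j±m)!: 3!×2!×2!×1!×4!×2! = 1152
prefactor² = (2J+1)×Δ×N² = 48/5
  k=0: +1/(0!×1!×2!×2!×2!×0!) = 1/8
  k=1: −1/(1!×0!×1!×1!×3!×1!) = -1/6
Σ = -1/24  ⇒  CG² = 48/5×(-1/24)² = 1/60
CG = −√(1/60) = -0.129099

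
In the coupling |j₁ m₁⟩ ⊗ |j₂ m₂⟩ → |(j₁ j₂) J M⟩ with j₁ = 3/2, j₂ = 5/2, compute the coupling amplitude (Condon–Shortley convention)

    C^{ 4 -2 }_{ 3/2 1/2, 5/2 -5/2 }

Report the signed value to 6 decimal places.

triangle: 0!×3!×5!/9! = 720/362880
(j±m)!: 2!×1!×0!×5!×2!×6! = 345600
prefactor² = (2J+1)×Δ×N² = 43200/7
  k=0: +1/(0!×0!×1!×0!×2!×5!) = 1/240
Σ = 1/240  ⇒  CG² = 43200/7×1/240² = 3/28
CG = +√(3/28) = +0.327327

+√(3/28) = +0.327327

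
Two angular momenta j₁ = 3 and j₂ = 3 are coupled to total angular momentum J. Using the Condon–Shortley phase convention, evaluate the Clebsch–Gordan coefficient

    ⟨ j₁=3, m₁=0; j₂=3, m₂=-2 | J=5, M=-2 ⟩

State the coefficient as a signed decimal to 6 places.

+√(1/3) = +0.577350

√[11·1!5!5!/12! · 3!3!1!5!3!7!] = √(43200)
  +(−1)^0/∏(0,1,3,1,2,4)! = 1/288  (running 1/288)
  +(−1)^1/∏(1,0,2,0,3,5)! = -1/1440  (running 1/360)
⟨..|..⟩ = √(43200)·(1/360) = +0.577350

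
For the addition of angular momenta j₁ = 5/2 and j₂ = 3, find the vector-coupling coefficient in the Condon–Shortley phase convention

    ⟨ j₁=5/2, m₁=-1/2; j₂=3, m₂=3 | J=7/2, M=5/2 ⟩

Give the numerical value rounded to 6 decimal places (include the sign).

triangle: 2!*3!*4!/10! = 288/3628800
(j±m)!: 2!*3!*6!*0!*6!*1! = 6220800
prefactor² = (2J+1)*Δ*N² = 27648/7
  k=2: +1/(2!*0!*1!*4!*2!*0!) = 1/96
Σ = 1/96  ⇒  CG² = 27648/7*1/96² = 3/7
CG = +√(3/7) = +0.654654

+0.654654  (= +√(3/7))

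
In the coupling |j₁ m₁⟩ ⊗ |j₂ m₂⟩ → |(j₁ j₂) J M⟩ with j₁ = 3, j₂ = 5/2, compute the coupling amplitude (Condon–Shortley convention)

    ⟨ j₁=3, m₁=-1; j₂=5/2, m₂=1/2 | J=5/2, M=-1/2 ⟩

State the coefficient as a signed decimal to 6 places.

+√(8/35) ≈ +0.478091

triangle: 3!×3!×2!/9! = 72/362880
(j±m)!: 2!×4!×3!×2!×2!×3! = 6912
prefactor² = (2J+1)×Δ×N² = 288/35
  k=1: −1/(1!×2!×3!×2!×0!×0!) = -1/24
  k=2: +1/(2!×1!×2!×1!×1!×1!) = 1/4
  k=3: −1/(3!×0!×1!×0!×2!×2!) = -1/24
Σ = 1/6  ⇒  CG² = 288/35×1/6² = 8/35
CG = +√(8/35) = +0.478091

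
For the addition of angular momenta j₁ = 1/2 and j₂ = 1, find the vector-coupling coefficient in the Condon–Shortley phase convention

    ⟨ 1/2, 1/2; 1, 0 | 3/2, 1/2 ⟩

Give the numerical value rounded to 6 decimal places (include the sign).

√[4·0!1!2!/4! · 1!0!1!1!2!1!] = √(2/3)
  +(−1)^0/∏(0,0,0,1,1,1)! = 1  (running 1)
⟨..|..⟩ = √(2/3)·(1) = +0.816497

+√(2/3) = +0.816497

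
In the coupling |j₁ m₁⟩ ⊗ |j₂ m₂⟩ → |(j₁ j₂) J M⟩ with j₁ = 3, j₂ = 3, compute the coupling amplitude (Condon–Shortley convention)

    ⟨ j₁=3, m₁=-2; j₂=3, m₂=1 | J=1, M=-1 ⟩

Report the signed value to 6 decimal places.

j₁+j₂−J=5  J+j₁−j₂=1  J−j₁+j₂=1  j₁+j₂+J+1=8
(j₁±m₁, j₂±m₂, J±M) = (1,5,4,2,0,2)
P² = 720/7
sum k=4..4:
  [4] +1/24 = 1/24
S = 1/24
C² = P²·S² = 5/28 ; C = +0.422577

+0.422577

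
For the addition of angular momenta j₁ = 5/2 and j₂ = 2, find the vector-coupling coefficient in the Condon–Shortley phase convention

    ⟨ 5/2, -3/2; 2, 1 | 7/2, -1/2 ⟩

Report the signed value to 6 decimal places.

√[8·1!4!3!/9! · 1!4!3!1!3!4!] = √(2304/35)
  +(−1)^0/∏(0,1,4,3,0,0)! = 1/144  (running 1/144)
  +(−1)^1/∏(1,0,3,2,1,1)! = -1/12  (running -11/144)
⟨..|..⟩ = √(2304/35)·(-11/144) = -0.619780

−√(121/315) ≈ -0.619780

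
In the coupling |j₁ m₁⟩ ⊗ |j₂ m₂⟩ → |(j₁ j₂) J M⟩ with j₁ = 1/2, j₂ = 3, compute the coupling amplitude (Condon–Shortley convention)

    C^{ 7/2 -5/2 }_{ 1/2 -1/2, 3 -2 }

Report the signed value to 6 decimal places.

triangle: 0!·1!·6!/8! = 720/40320
(j±m)!: 0!·1!·1!·5!·1!·6! = 86400
prefactor² = (2J+1)·Δ·N² = 86400/7
  k=0: +1/(0!·0!·1!·1!·0!·5!) = 1/120
Σ = 1/120  ⇒  CG² = 86400/7·1/120² = 6/7
CG = +√(6/7) = +0.925820

+0.925820  (= +√(6/7))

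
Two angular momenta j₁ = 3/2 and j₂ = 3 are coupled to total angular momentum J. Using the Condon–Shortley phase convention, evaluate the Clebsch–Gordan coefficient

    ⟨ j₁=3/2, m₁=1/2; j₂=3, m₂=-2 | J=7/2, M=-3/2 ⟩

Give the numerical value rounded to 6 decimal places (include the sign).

+0.654654  (= +√(3/7))

triangle: 1!·2!·5!/9! = 240/362880
(j±m)!: 2!·1!·1!·5!·2!·5! = 57600
prefactor² = (2J+1)·Δ·N² = 6400/21
  k=0: +1/(0!·1!·1!·1!·1!·4!) = 1/24
  k=1: −1/(1!·0!·0!·0!·2!·5!) = -1/240
Σ = 3/80  ⇒  CG² = 6400/21·3/80² = 3/7
CG = +√(3/7) = +0.654654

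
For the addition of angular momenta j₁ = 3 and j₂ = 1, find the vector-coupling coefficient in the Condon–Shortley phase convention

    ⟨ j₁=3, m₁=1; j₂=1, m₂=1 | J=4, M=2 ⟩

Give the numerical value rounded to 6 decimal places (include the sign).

+√(15/28) ≈ +0.731925

j₁+j₂−J=0  J+j₁−j₂=6  J−j₁+j₂=2  j₁+j₂+J+1=9
(j₁±m₁, j₂±m₂, J±M) = (4,2,2,0,6,2)
P² = 34560/7
sum k=0..0:
  [0] +1/96 = 1/96
S = 1/96
C² = P²·S² = 15/28 ; C = +0.731925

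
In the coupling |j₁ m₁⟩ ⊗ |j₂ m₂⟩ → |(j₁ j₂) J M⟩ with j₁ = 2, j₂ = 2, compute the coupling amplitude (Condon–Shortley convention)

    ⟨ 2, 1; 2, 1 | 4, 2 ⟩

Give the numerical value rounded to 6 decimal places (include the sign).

+√(4/7) ≈ +0.755929

triangle: 0!×4!×4!/9! = 576/362880
(j±m)!: 3!×1!×3!×1!×6!×2! = 51840
prefactor² = (2J+1)×Δ×N² = 5184/7
  k=0: +1/(0!×0!×1!×3!×3!×1!) = 1/36
Σ = 1/36  ⇒  CG² = 5184/7×1/36² = 4/7
CG = +√(4/7) = +0.755929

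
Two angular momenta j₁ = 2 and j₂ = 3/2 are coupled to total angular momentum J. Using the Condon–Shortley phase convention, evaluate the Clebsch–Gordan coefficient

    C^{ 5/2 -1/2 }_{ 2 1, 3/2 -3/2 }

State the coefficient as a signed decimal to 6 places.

+0.621059

j₁+j₂−J=1  J+j₁−j₂=3  J−j₁+j₂=2  j₁+j₂+J+1=7
(j₁±m₁, j₂±m₂, J±M) = (3,1,0,3,2,3)
P² = 216/35
sum k=0..0:
  [0] +1/4 = 1/4
S = 1/4
C² = P²·S² = 27/70 ; C = +0.621059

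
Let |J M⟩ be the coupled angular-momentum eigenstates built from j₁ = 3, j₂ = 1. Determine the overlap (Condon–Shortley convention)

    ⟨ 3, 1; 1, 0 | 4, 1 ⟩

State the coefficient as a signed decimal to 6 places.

+√(15/28) = +0.731925

j₁+j₂−J=0  J+j₁−j₂=6  J−j₁+j₂=2  j₁+j₂+J+1=9
(j₁±m₁, j₂±m₂, J±M) = (4,2,1,1,5,3)
P² = 8640/7
sum k=0..0:
  [0] +1/48 = 1/48
S = 1/48
C² = P²·S² = 15/28 ; C = +0.731925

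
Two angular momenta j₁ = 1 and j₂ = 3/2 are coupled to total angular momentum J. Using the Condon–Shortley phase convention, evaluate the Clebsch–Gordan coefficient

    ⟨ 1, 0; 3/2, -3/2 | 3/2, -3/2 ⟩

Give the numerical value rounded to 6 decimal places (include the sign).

√[4·1!1!2!/5! · 1!1!0!3!0!3!] = √(12/5)
  +(−1)^0/∏(0,1,1,0,0,2)! = 1/2  (running 1/2)
⟨..|..⟩ = √(12/5)·(1/2) = +0.774597

+0.774597  (= +√(3/5))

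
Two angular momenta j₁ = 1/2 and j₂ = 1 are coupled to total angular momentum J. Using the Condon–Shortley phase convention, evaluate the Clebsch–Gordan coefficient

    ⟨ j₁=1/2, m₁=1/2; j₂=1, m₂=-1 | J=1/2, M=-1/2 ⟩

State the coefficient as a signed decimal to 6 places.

+√(2/3) = +0.816497

triangle: 1!×0!×1!/3! = 1/6
(j±m)!: 1!×0!×0!×2!×0!×1! = 2
prefactor² = (2J+1)×Δ×N² = 2/3
  k=0: +1/(0!×1!×0!×0!×0!×1!) = 1
Σ = 1  ⇒  CG² = 2/3×1² = 2/3
CG = +√(2/3) = +0.816497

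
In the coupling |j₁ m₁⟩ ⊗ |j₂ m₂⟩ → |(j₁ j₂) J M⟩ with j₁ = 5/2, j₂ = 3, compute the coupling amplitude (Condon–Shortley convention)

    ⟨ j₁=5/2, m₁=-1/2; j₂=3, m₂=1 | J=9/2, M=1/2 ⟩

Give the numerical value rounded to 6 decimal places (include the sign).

-0.480500

j₁+j₂−J=1  J+j₁−j₂=4  J−j₁+j₂=5  j₁+j₂+J+1=11
(j₁±m₁, j₂±m₂, J±M) = (2,3,4,2,5,4)
P² = 92160/77
sum k=0..1:
  [0] +1/144 = 1/144
  [1] −1/48 = -1/48
S = -1/72
C² = P²·S² = 160/693 ; C = -0.480500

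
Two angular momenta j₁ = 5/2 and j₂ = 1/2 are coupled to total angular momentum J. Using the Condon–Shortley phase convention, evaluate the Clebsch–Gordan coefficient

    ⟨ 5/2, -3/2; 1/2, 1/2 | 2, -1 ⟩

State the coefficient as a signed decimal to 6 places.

−√(2/3) = -0.816497

j₁+j₂−J=1  J+j₁−j₂=4  J−j₁+j₂=0  j₁+j₂+J+1=6
(j₁±m₁, j₂±m₂, J±M) = (1,4,1,0,1,3)
P² = 24
sum k=1..1:
  [1] −1/6 = -1/6
S = -1/6
C² = P²·S² = 2/3 ; C = -0.816497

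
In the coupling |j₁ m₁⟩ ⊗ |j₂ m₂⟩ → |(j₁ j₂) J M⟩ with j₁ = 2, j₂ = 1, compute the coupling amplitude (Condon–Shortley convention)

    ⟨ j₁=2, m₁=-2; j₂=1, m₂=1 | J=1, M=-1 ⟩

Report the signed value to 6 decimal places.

j₁+j₂−J=2  J+j₁−j₂=2  J−j₁+j₂=0  j₁+j₂+J+1=5
(j₁±m₁, j₂±m₂, J±M) = (0,4,2,0,0,2)
P² = 48/5
sum k=2..2:
  [2] +1/4 = 1/4
S = 1/4
C² = P²·S² = 3/5 ; C = +0.774597

+0.774597  (= +√(3/5))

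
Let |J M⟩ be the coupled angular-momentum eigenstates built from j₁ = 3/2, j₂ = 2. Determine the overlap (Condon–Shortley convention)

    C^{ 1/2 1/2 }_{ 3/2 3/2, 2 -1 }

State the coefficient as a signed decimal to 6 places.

j₁+j₂−J=3  J+j₁−j₂=0  J−j₁+j₂=1  j₁+j₂+J+1=5
(j₁±m₁, j₂±m₂, J±M) = (3,0,1,3,1,0)
P² = 18/5
sum k=0..0:
  [0] +1/6 = 1/6
S = 1/6
C² = P²·S² = 1/10 ; C = +0.316228

+√(1/10) ≈ +0.316228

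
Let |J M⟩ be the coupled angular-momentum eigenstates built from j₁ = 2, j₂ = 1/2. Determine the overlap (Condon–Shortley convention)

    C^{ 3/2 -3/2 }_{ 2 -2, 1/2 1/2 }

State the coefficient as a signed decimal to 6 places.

√[4·1!3!0!/5! · 0!4!1!0!0!3!] = √(144/5)
  +(−1)^1/∏(1,0,3,0,0,0)! = -1/6  (running -1/6)
⟨..|..⟩ = √(144/5)·(-1/6) = -0.894427

−√(4/5) ≈ -0.894427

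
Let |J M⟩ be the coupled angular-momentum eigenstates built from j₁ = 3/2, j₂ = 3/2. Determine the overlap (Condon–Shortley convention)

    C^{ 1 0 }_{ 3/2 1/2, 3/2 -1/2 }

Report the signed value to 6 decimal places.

-0.223607  (= −√(1/20))

√[3·2!1!1!/5! · 2!1!1!2!1!1!] = √(1/5)
  +(−1)^0/∏(0,2,1,1,0,0)! = 1/2  (running 1/2)
  +(−1)^1/∏(1,1,0,0,1,1)! = -1  (running -1/2)
⟨..|..⟩ = √(1/5)·(-1/2) = -0.223607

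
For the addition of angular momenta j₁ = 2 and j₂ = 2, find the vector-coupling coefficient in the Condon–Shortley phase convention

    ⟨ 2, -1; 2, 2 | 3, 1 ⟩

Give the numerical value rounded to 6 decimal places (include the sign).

√[7·1!3!3!/8! · 1!3!4!0!4!2!] = √(216/5)
  +(−1)^1/∏(1,0,2,3,1,0)! = -1/12  (running -1/12)
⟨..|..⟩ = √(216/5)·(-1/12) = -0.547723

−√(3/10) = -0.547723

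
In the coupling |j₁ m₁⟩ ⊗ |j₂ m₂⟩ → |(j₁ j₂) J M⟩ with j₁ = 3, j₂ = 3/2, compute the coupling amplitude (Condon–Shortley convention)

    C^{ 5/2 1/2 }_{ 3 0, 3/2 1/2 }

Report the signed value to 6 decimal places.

j₁+j₂−J=2  J+j₁−j₂=4  J−j₁+j₂=1  j₁+j₂+J+1=8
(j₁±m₁, j₂±m₂, J±M) = (3,3,2,1,3,2)
P² = 216/35
sum k=1..2:
  [1] −1/4 = -1/4
  [2] +1/12 = 1/12
S = -1/6
C² = P²·S² = 6/35 ; C = -0.414039

-0.414039  (= −√(6/35))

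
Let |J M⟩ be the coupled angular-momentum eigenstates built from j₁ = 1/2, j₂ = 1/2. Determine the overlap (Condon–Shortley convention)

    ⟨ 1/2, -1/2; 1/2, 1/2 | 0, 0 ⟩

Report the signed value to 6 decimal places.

−√(1/2) ≈ -0.707107

triangle: 1!×0!×0!/2! = 1/2
(j±m)!: 0!×1!×1!×0!×0!×0! = 1
prefactor² = (2J+1)×Δ×N² = 1/2
  k=1: −1/(1!×0!×0!×0!×0!×0!) = -1
Σ = -1  ⇒  CG² = 1/2×(-1)² = 1/2
CG = −√(1/2) = -0.707107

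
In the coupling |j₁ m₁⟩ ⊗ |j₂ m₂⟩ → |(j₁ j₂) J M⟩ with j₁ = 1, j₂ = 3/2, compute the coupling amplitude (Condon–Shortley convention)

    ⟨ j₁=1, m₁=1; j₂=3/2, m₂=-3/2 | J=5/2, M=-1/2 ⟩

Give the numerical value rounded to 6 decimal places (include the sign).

√[6·0!2!3!/6! · 2!0!0!3!2!3!] = √(72/5)
  +(−1)^0/∏(0,0,0,0,2,3)! = 1/12  (running 1/12)
⟨..|..⟩ = √(72/5)·(1/12) = +0.316228

+√(1/10) = +0.316228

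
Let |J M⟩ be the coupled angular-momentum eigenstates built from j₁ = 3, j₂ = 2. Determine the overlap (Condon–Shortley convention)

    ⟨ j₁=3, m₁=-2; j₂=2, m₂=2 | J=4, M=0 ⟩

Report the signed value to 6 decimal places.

j₁+j₂−J=1  J+j₁−j₂=5  J−j₁+j₂=3  j₁+j₂+J+1=10
(j₁±m₁, j₂±m₂, J±M) = (1,5,4,0,4,4)
P² = 20736/7
sum k=1..1:
  [1] −1/144 = -1/144
S = -1/144
C² = P²·S² = 1/7 ; C = -0.377964

-0.377964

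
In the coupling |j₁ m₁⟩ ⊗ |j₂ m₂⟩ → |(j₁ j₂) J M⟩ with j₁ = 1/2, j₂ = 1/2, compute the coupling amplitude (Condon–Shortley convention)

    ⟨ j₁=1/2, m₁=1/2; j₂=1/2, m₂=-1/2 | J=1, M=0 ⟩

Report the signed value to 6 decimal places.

+√(1/2) = +0.707107

j₁+j₂−J=0  J+j₁−j₂=1  J−j₁+j₂=1  j₁+j₂+J+1=3
(j₁±m₁, j₂±m₂, J±M) = (1,0,0,1,1,1)
P² = 1/2
sum k=0..0:
  [0] +1/1 = 1
S = 1
C² = P²·S² = 1/2 ; C = +0.707107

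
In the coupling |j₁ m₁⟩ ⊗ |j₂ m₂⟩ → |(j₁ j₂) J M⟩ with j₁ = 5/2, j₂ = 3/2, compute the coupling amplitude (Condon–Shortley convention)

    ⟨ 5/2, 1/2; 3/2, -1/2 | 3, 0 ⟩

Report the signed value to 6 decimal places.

+0.447214

√[7·1!4!2!/8! · 3!2!1!2!3!3!] = √(36/5)
  +(−1)^0/∏(0,1,2,1,2,1)! = 1/4  (running 1/4)
  +(−1)^1/∏(1,0,1,0,3,2)! = -1/12  (running 1/6)
⟨..|..⟩ = √(36/5)·(1/6) = +0.447214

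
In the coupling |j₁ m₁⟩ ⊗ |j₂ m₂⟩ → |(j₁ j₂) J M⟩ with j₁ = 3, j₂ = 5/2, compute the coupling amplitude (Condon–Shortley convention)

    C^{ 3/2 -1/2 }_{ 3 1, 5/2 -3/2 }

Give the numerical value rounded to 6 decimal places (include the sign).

triangle: 4!·2!·1!/8! = 48/40320
(j±m)!: 4!·2!·1!·4!·1!·2! = 2304
prefactor² = (2J+1)·Δ·N² = 384/35
  k=0: +1/(0!·4!·2!·1!·0!·0!) = 1/48
  k=1: −1/(1!·3!·1!·0!·1!·1!) = -1/6
Σ = -7/48  ⇒  CG² = 384/35·(-7/48)² = 7/30
CG = −√(7/30) = -0.483046

-0.483046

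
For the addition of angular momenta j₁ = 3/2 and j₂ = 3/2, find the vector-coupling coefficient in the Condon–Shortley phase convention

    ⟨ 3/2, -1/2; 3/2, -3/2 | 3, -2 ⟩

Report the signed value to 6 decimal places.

+0.707107

√[7·0!3!3!/7! · 1!2!0!3!1!5!] = √(72)
  +(−1)^0/∏(0,0,2,0,1,3)! = 1/12  (running 1/12)
⟨..|..⟩ = √(72)·(1/12) = +0.707107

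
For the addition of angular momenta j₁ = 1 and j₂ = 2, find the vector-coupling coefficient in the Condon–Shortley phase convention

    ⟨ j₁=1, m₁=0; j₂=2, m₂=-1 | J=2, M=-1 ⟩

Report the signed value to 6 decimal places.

triangle: 1!·1!·3!/6! = 6/720
(j±m)!: 1!·1!·1!·3!·1!·3! = 36
prefactor² = (2J+1)·Δ·N² = 3/2
  k=0: +1/(0!·1!·1!·1!·0!·2!) = 1/2
  k=1: −1/(1!·0!·0!·0!·1!·3!) = -1/6
Σ = 1/3  ⇒  CG² = 3/2·1/3² = 1/6
CG = +√(1/6) = +0.408248

+0.408248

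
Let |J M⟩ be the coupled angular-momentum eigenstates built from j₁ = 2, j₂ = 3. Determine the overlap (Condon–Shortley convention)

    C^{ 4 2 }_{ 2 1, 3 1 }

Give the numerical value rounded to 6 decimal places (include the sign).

√[9·1!3!5!/10! · 3!1!4!2!6!2!] = √(5184/7)
  +(−1)^0/∏(0,1,1,4,2,1)! = 1/48  (running 1/48)
  +(−1)^1/∏(1,0,0,3,3,2)! = -1/72  (running 1/144)
⟨..|..⟩ = √(5184/7)·(1/144) = +0.188982

+√(1/28) ≈ +0.188982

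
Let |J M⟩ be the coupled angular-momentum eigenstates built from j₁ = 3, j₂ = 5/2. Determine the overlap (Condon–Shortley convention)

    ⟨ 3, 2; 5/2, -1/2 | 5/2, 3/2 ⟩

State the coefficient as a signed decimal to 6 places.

-0.267261  (= −√(1/14))

√[6·3!3!2!/9! · 5!1!2!3!4!1!] = √(288/7)
  +(−1)^0/∏(0,3,1,2,2,0)! = 1/24  (running 1/24)
  +(−1)^1/∏(1,2,0,1,3,1)! = -1/12  (running -1/24)
⟨..|..⟩ = √(288/7)·(-1/24) = -0.267261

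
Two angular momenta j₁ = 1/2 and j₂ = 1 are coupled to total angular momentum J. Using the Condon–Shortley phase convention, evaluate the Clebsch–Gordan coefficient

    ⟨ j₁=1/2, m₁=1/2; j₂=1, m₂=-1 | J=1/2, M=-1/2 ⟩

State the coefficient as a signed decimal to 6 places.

+0.816497  (= +√(2/3))

triangle: 1!×0!×1!/3! = 1/6
(j±m)!: 1!×0!×0!×2!×0!×1! = 2
prefactor² = (2J+1)×Δ×N² = 2/3
  k=0: +1/(0!×1!×0!×0!×0!×1!) = 1
Σ = 1  ⇒  CG² = 2/3×1² = 2/3
CG = +√(2/3) = +0.816497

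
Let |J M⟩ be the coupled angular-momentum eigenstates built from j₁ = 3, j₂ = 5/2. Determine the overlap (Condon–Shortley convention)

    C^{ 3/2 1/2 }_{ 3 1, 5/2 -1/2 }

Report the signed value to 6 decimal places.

j₁+j₂−J=4  J+j₁−j₂=2  J−j₁+j₂=1  j₁+j₂+J+1=8
(j₁±m₁, j₂±m₂, J±M) = (4,2,2,3,2,1)
P² = 192/35
sum k=1..2:
  [1] −1/6 = -1/6
  [2] +1/8 = 1/8
S = -1/24
C² = P²·S² = 1/105 ; C = -0.097590

−√(1/105) = -0.097590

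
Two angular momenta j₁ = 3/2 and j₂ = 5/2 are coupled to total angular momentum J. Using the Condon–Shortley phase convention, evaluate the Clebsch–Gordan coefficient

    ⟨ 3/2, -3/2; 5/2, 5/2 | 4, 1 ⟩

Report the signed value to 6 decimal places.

j₁+j₂−J=0  J+j₁−j₂=3  J−j₁+j₂=5  j₁+j₂+J+1=9
(j₁±m₁, j₂±m₂, J±M) = (0,3,5,0,5,3)
P² = 64800/7
sum k=0..0:
  [0] +1/720 = 1/720
S = 1/720
C² = P²·S² = 1/56 ; C = +0.133631

+0.133631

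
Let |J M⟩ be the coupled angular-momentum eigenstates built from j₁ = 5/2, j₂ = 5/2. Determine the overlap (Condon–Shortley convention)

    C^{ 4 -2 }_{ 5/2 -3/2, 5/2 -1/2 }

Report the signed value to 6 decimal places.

-0.422577  (= −√(5/28))

j₁+j₂−J=1  J+j₁−j₂=4  J−j₁+j₂=4  j₁+j₂+J+1=10
(j₁±m₁, j₂±m₂, J±M) = (1,4,2,3,2,6)
P² = 20736/35
sum k=0..1:
  [0] +1/96 = 1/96
  [1] −1/36 = -1/36
S = -5/288
C² = P²·S² = 5/28 ; C = -0.422577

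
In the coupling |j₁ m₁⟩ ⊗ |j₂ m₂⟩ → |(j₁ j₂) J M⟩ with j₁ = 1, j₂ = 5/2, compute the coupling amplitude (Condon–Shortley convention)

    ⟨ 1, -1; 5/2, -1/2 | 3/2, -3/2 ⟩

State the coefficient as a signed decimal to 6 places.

+√(1/15) = +0.258199

√[4·2!0!3!/6! · 0!2!2!3!0!3!] = √(48/5)
  +(−1)^2/∏(2,0,0,0,0,3)! = 1/12  (running 1/12)
⟨..|..⟩ = √(48/5)·(1/12) = +0.258199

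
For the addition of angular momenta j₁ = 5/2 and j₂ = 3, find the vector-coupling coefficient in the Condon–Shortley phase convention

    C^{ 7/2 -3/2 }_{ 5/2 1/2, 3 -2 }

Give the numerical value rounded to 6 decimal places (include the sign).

√[8·2!3!4!/10! · 3!2!1!5!2!5!] = √(1536/7)
  +(−1)^0/∏(0,2,2,1,1,3)! = 1/24  (running 1/24)
  +(−1)^1/∏(1,1,1,0,2,4)! = -1/48  (running 1/48)
⟨..|..⟩ = √(1536/7)·(1/48) = +0.308607

+0.308607  (= +√(2/21))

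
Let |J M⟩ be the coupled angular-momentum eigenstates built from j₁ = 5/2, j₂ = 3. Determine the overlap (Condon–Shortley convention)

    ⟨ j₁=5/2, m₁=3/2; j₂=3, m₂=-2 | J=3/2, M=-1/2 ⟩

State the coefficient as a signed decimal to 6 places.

−√(1/21) ≈ -0.218218

triangle: 4!·1!·2!/8! = 48/40320
(j±m)!: 4!·1!·1!·5!·1!·2! = 5760
prefactor² = (2J+1)·Δ·N² = 192/7
  k=0: +1/(0!·4!·1!·1!·0!·1!) = 1/24
  k=1: −1/(1!·3!·0!·0!·1!·2!) = -1/12
Σ = -1/24  ⇒  CG² = 192/7·(-1/24)² = 1/21
CG = −√(1/21) = -0.218218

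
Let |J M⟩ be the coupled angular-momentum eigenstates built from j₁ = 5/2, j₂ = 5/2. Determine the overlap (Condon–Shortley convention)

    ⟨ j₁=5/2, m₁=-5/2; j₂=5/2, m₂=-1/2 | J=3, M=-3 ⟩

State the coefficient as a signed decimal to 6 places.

√[7·2!3!3!/9! · 0!5!2!3!0!6!] = √(1440)
  +(−1)^2/∏(2,0,3,0,0,3)! = 1/72  (running 1/72)
⟨..|..⟩ = √(1440)·(1/72) = +0.527046

+√(5/18) ≈ +0.527046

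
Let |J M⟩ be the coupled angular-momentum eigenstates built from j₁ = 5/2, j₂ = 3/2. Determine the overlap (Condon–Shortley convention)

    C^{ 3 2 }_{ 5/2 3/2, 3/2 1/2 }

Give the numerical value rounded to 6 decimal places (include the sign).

+√(1/12) = +0.288675

√[7·1!4!2!/8! · 4!1!2!1!5!1!] = √(48)
  +(−1)^0/∏(0,1,1,2,3,0)! = 1/12  (running 1/12)
  +(−1)^1/∏(1,0,0,1,4,1)! = -1/24  (running 1/24)
⟨..|..⟩ = √(48)·(1/24) = +0.288675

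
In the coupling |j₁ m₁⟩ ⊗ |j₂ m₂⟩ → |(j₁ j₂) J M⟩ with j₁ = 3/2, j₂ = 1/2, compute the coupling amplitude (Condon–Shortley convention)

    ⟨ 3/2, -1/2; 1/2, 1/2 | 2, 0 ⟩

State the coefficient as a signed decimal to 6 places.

+√(1/2) = +0.707107

√[5·0!3!1!/5! · 1!2!1!0!2!2!] = √(2)
  +(−1)^0/∏(0,0,2,1,1,0)! = 1/2  (running 1/2)
⟨..|..⟩ = √(2)·(1/2) = +0.707107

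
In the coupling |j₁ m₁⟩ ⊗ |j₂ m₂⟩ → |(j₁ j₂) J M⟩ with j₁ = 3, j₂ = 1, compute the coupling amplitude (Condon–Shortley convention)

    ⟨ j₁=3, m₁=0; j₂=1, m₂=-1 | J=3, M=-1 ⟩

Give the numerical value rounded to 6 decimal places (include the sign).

triangle: 1!×5!×1!/8! = 120/40320
(j±m)!: 3!×3!×0!×2!×2!×4! = 3456
prefactor² = (2J+1)×Δ×N² = 72
  k=0: +1/(0!×1!×3!×0!×2!×1!) = 1/12
Σ = 1/12  ⇒  CG² = 72×1/12² = 1/2
CG = +√(1/2) = +0.707107

+0.707107  (= +√(1/2))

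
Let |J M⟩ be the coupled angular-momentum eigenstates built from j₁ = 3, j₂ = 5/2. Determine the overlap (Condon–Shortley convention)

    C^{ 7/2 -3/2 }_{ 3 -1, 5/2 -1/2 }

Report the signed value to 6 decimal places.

-0.487950

triangle: 2!×4!×3!/10! = 288/3628800
(j±m)!: 2!×4!×2!×3!×2!×5! = 138240
prefactor² = (2J+1)×Δ×N² = 3072/35
  k=0: +1/(0!×2!×4!×2!×0!×1!) = 1/96
  k=1: −1/(1!×1!×3!×1!×1!×2!) = -1/12
  k=2: +1/(2!×0!×2!×0!×2!×3!) = 1/48
Σ = -5/96  ⇒  CG² = 3072/35×(-5/96)² = 5/21
CG = −√(5/21) = -0.487950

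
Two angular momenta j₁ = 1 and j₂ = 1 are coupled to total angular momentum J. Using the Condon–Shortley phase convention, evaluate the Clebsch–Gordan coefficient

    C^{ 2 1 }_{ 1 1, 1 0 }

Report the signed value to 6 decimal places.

+√(1/2) ≈ +0.707107

√[5·0!2!2!/5! · 2!0!1!1!3!1!] = √(2)
  +(−1)^0/∏(0,0,0,1,2,1)! = 1/2  (running 1/2)
⟨..|..⟩ = √(2)·(1/2) = +0.707107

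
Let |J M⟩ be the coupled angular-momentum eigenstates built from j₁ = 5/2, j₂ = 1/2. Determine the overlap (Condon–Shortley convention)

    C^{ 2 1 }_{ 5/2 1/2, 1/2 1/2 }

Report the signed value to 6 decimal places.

-0.577350  (= −√(1/3))

j₁+j₂−J=1  J+j₁−j₂=4  J−j₁+j₂=0  j₁+j₂+J+1=6
(j₁±m₁, j₂±m₂, J±M) = (3,2,1,0,3,1)
P² = 12
sum k=1..1:
  [1] −1/6 = -1/6
S = -1/6
C² = P²·S² = 1/3 ; C = -0.577350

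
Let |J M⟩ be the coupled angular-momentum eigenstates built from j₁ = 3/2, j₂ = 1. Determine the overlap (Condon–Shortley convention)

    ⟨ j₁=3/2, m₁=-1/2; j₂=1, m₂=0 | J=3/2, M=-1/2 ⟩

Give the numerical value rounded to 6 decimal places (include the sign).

−√(1/15) ≈ -0.258199

√[4·1!2!1!/5! · 1!2!1!1!1!2!] = √(4/15)
  +(−1)^0/∏(0,1,2,1,0,0)! = 1/2  (running 1/2)
  +(−1)^1/∏(1,0,1,0,1,1)! = -1  (running -1/2)
⟨..|..⟩ = √(4/15)·(-1/2) = -0.258199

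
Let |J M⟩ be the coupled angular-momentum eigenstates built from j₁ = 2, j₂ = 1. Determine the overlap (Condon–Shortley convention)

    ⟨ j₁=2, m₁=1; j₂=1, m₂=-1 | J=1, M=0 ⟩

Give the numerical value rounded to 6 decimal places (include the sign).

j₁+j₂−J=2  J+j₁−j₂=2  J−j₁+j₂=0  j₁+j₂+J+1=5
(j₁±m₁, j₂±m₂, J±M) = (3,1,0,2,1,1)
P² = 6/5
sum k=0..0:
  [0] +1/2 = 1/2
S = 1/2
C² = P²·S² = 3/10 ; C = +0.547723

+0.547723  (= +√(3/10))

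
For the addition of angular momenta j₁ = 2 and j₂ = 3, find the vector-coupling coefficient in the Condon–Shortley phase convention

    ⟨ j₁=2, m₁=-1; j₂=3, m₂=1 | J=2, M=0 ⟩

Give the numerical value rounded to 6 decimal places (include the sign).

+√(1/7) ≈ +0.377964

j₁+j₂−J=3  J+j₁−j₂=1  J−j₁+j₂=3  j₁+j₂+J+1=8
(j₁±m₁, j₂±m₂, J±M) = (1,3,4,2,2,2)
P² = 36/7
sum k=2..3:
  [2] +1/4 = 1/4
  [3] −1/12 = -1/12
S = 1/6
C² = P²·S² = 1/7 ; C = +0.377964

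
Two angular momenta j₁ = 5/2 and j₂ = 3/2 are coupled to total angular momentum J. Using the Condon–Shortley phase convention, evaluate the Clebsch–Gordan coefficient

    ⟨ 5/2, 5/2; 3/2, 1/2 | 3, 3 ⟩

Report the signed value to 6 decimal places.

+0.790569

√[7·1!4!2!/8! · 5!0!2!1!6!0!] = √(1440)
  +(−1)^0/∏(0,1,0,2,4,0)! = 1/48  (running 1/48)
⟨..|..⟩ = √(1440)·(1/48) = +0.790569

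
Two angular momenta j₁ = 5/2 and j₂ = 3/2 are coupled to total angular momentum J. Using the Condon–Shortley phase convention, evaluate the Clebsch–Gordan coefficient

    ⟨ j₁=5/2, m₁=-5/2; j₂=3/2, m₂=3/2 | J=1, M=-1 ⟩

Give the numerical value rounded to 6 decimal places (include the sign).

−√(1/2) = -0.707107

√[3·3!2!0!/6! · 0!5!3!0!0!2!] = √(72)
  +(−1)^3/∏(3,0,2,0,0,0)! = -1/12  (running -1/12)
⟨..|..⟩ = √(72)·(-1/12) = -0.707107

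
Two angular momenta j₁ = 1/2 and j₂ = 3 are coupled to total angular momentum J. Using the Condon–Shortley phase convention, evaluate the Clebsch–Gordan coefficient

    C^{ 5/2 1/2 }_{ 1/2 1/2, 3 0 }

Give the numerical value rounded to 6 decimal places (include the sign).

j₁+j₂−J=1  J+j₁−j₂=0  J−j₁+j₂=5  j₁+j₂+J+1=7
(j₁±m₁, j₂±m₂, J±M) = (1,0,3,3,3,2)
P² = 432/7
sum k=0..0:
  [0] +1/12 = 1/12
S = 1/12
C² = P²·S² = 3/7 ; C = +0.654654

+0.654654  (= +√(3/7))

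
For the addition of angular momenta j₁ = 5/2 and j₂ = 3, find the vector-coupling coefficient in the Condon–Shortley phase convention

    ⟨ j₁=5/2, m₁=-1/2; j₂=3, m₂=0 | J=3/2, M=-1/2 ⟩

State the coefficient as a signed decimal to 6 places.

j₁+j₂−J=4  J+j₁−j₂=1  J−j₁+j₂=2  j₁+j₂+J+1=8
(j₁±m₁, j₂±m₂, J±M) = (2,3,3,3,1,2)
P² = 144/35
sum k=2..3:
  [2] +1/4 = 1/4
  [3] −1/12 = -1/12
S = 1/6
C² = P²·S² = 4/35 ; C = +0.338062

+√(4/35) ≈ +0.338062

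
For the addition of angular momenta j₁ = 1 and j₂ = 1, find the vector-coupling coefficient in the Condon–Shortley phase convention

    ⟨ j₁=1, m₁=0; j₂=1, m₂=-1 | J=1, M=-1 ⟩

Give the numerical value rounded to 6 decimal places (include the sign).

+0.707107

√[3·1!1!1!/4! · 1!1!0!2!0!2!] = √(1/2)
  +(−1)^0/∏(0,1,1,0,0,1)! = 1  (running 1)
⟨..|..⟩ = √(1/2)·(1) = +0.707107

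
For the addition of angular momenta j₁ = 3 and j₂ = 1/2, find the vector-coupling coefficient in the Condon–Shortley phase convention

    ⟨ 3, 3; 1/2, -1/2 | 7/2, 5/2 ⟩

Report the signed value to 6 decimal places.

j₁+j₂−J=0  J+j₁−j₂=6  J−j₁+j₂=1  j₁+j₂+J+1=8
(j₁±m₁, j₂±m₂, J±M) = (6,0,0,1,6,1)
P² = 518400/7
sum k=0..0:
  [0] +1/720 = 1/720
S = 1/720
C² = P²·S² = 1/7 ; C = +0.377964

+√(1/7) = +0.377964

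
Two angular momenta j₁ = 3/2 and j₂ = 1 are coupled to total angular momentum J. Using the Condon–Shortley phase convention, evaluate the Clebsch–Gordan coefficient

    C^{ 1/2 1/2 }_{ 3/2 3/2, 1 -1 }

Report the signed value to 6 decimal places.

+0.707107  (= +√(1/2))

j₁+j₂−J=2  J+j₁−j₂=1  J−j₁+j₂=0  j₁+j₂+J+1=4
(j₁±m₁, j₂±m₂, J±M) = (3,0,0,2,1,0)
P² = 2
sum k=0..0:
  [0] +1/2 = 1/2
S = 1/2
C² = P²·S² = 1/2 ; C = +0.707107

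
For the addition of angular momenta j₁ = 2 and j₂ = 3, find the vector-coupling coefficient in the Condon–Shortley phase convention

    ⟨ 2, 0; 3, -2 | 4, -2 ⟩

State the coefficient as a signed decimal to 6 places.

√[9·1!3!5!/10! · 2!2!1!5!2!6!] = √(8640/7)
  +(−1)^0/∏(0,1,2,1,1,4)! = 1/48  (running 1/48)
  +(−1)^1/∏(1,0,1,0,2,5)! = -1/240  (running 1/60)
⟨..|..⟩ = √(8640/7)·(1/60) = +0.585540

+√(12/35) = +0.585540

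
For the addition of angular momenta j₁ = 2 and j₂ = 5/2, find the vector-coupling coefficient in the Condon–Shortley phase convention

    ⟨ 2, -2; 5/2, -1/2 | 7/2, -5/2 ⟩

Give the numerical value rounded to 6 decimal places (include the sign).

triangle: 1!×3!×4!/9! = 144/362880
(j±m)!: 0!×4!×2!×3!×1!×6! = 207360
prefactor² = (2J+1)×Δ×N² = 4608/7
  k=1: −1/(1!×0!×3!×1!×0!×3!) = -1/36
Σ = -1/36  ⇒  CG² = 4608/7×(-1/36)² = 32/63
CG = −√(32/63) = -0.712697

−√(32/63) = -0.712697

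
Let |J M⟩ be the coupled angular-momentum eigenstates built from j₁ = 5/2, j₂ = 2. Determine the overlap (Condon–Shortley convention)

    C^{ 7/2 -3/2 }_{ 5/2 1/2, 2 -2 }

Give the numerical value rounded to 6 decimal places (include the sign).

triangle: 1!*4!*3!/9! = 144/362880
(j±m)!: 3!*2!*0!*4!*2!*5! = 69120
prefactor² = (2J+1)*Δ*N² = 1536/7
  k=0: +1/(0!*1!*2!*0!*2!*3!) = 1/24
Σ = 1/24  ⇒  CG² = 1536/7*1/24² = 8/21
CG = +√(8/21) = +0.617213

+√(8/21) ≈ +0.617213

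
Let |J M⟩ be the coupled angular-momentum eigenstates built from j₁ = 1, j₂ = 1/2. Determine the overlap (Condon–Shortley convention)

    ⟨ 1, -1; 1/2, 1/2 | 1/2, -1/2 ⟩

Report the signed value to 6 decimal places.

√[2·1!1!0!/3! · 0!2!1!0!0!1!] = √(2/3)
  +(−1)^1/∏(1,0,1,0,0,0)! = -1  (running -1)
⟨..|..⟩ = √(2/3)·(-1) = -0.816497

−√(2/3) = -0.816497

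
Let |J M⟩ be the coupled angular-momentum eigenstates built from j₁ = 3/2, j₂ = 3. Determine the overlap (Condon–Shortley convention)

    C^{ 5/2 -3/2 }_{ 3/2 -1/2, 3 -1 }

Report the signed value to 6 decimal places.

j₁+j₂−J=2  J+j₁−j₂=1  J−j₁+j₂=4  j₁+j₂+J+1=8
(j₁±m₁, j₂±m₂, J±M) = (1,2,2,4,1,4)
P² = 576/35
sum k=1..2:
  [1] −1/6 = -1/6
  [2] +1/48 = 1/48
S = -7/48
C² = P²·S² = 7/20 ; C = -0.591608

-0.591608  (= −√(7/20))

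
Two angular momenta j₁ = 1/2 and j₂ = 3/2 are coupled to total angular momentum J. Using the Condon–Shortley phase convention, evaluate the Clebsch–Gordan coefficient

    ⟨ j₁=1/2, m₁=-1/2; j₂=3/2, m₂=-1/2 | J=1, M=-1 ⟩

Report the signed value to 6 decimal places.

√[3·1!0!2!/4! · 0!1!1!2!0!2!] = √(1)
  +(−1)^1/∏(1,0,0,0,0,2)! = -1/2  (running -1/2)
⟨..|..⟩ = √(1)·(-1/2) = -0.500000

-0.500000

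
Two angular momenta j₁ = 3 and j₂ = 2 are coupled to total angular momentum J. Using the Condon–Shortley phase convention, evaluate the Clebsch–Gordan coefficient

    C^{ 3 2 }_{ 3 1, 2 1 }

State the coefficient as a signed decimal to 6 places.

√[7·2!4!2!/9! · 4!2!3!1!5!1!] = √(64)
  +(−1)^1/∏(1,1,1,2,3,0)! = -1/12  (running -1/12)
  +(−1)^2/∏(2,0,0,1,4,1)! = 1/48  (running -1/16)
⟨..|..⟩ = √(64)·(-1/16) = -0.500000

-0.500000  (= −√(1/4))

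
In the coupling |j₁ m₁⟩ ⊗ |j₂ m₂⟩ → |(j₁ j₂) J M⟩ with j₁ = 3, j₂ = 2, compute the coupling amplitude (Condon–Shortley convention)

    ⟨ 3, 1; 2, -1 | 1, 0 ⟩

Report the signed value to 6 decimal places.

j₁+j₂−J=4  J+j₁−j₂=2  J−j₁+j₂=0  j₁+j₂+J+1=7
(j₁±m₁, j₂±m₂, J±M) = (4,2,1,3,1,1)
P² = 288/35
sum k=1..1:
  [1] −1/6 = -1/6
S = -1/6
C² = P²·S² = 8/35 ; C = -0.478091

-0.478091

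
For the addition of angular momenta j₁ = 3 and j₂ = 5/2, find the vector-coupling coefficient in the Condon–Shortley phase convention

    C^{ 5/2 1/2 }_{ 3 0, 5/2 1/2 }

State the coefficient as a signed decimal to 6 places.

+0.276026

j₁+j₂−J=3  J+j₁−j₂=3  J−j₁+j₂=2  j₁+j₂+J+1=9
(j₁±m₁, j₂±m₂, J±M) = (3,3,3,2,3,2)
P² = 216/35
sum k=1..3:
  [1] −1/8 = -1/8
  [2] +1/4 = 1/4
  [3] −1/72 = -1/72
S = 1/9
C² = P²·S² = 8/105 ; C = +0.276026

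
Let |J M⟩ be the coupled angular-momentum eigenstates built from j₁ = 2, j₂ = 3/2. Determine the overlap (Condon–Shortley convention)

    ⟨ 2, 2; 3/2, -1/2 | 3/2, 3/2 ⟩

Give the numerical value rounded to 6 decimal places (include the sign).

+√(2/5) ≈ +0.632456

√[4·2!2!1!/6! · 4!0!1!2!3!0!] = √(32/5)
  +(−1)^0/∏(0,2,0,1,2,0)! = 1/4  (running 1/4)
⟨..|..⟩ = √(32/5)·(1/4) = +0.632456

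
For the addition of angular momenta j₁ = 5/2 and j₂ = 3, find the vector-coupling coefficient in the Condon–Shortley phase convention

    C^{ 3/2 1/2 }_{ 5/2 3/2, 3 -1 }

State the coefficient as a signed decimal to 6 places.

triangle: 4!·1!·2!/8! = 48/40320
(j±m)!: 4!·1!·2!·4!·2!·1! = 2304
prefactor² = (2J+1)·Δ·N² = 384/35
  k=0: +1/(0!·4!·1!·2!·0!·0!) = 1/48
  k=1: −1/(1!·3!·0!·1!·1!·1!) = -1/6
Σ = -7/48  ⇒  CG² = 384/35·(-7/48)² = 7/30
CG = −√(7/30) = -0.483046

-0.483046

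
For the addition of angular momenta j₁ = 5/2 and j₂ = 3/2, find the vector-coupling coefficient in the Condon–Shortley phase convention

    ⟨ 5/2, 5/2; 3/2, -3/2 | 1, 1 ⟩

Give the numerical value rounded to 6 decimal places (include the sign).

triangle: 3!*2!*0!/6! = 12/720
(j±m)!: 5!*0!*0!*3!*2!*0! = 1440
prefactor² = (2J+1)*Δ*N² = 72
  k=0: +1/(0!*3!*0!*0!*2!*0!) = 1/12
Σ = 1/12  ⇒  CG² = 72*1/12² = 1/2
CG = +√(1/2) = +0.707107

+√(1/2) = +0.707107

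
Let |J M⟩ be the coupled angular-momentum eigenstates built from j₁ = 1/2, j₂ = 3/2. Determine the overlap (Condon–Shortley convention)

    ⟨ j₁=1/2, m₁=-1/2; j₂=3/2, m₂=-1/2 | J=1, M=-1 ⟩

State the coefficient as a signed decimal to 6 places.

−√(1/4) = -0.500000

j₁+j₂−J=1  J+j₁−j₂=0  J−j₁+j₂=2  j₁+j₂+J+1=4
(j₁±m₁, j₂±m₂, J±M) = (0,1,1,2,0,2)
P² = 1
sum k=1..1:
  [1] −1/2 = -1/2
S = -1/2
C² = P²·S² = 1/4 ; C = -0.500000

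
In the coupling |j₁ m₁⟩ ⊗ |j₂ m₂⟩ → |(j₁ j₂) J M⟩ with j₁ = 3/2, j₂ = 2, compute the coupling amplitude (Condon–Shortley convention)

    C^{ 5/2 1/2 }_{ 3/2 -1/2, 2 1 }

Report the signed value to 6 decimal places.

triangle: 1!×2!×3!/7! = 12/5040
(j±m)!: 1!×2!×3!×1!×3!×2! = 144
prefactor² = (2J+1)×Δ×N² = 72/35
  k=0: +1/(0!×1!×2!×3!×0!×0!) = 1/12
  k=1: −1/(1!×0!×1!×2!×1!×1!) = -1/2
Σ = -5/12  ⇒  CG² = 72/35×(-5/12)² = 5/14
CG = −√(5/14) = -0.597614

−√(5/14) ≈ -0.597614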